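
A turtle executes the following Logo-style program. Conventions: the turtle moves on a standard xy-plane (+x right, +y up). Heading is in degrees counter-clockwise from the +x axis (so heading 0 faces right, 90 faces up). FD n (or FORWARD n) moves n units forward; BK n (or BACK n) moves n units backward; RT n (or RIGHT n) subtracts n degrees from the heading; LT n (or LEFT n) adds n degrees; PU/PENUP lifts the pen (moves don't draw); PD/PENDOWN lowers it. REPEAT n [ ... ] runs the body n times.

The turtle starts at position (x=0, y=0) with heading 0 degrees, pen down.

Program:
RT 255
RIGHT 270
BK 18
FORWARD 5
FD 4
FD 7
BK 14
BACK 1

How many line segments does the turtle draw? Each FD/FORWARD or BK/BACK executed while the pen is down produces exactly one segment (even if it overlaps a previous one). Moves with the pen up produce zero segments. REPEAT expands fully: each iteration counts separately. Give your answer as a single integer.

Executing turtle program step by step:
Start: pos=(0,0), heading=0, pen down
RT 255: heading 0 -> 105
RT 270: heading 105 -> 195
BK 18: (0,0) -> (17.387,4.659) [heading=195, draw]
FD 5: (17.387,4.659) -> (12.557,3.365) [heading=195, draw]
FD 4: (12.557,3.365) -> (8.693,2.329) [heading=195, draw]
FD 7: (8.693,2.329) -> (1.932,0.518) [heading=195, draw]
BK 14: (1.932,0.518) -> (15.455,4.141) [heading=195, draw]
BK 1: (15.455,4.141) -> (16.421,4.4) [heading=195, draw]
Final: pos=(16.421,4.4), heading=195, 6 segment(s) drawn
Segments drawn: 6

Answer: 6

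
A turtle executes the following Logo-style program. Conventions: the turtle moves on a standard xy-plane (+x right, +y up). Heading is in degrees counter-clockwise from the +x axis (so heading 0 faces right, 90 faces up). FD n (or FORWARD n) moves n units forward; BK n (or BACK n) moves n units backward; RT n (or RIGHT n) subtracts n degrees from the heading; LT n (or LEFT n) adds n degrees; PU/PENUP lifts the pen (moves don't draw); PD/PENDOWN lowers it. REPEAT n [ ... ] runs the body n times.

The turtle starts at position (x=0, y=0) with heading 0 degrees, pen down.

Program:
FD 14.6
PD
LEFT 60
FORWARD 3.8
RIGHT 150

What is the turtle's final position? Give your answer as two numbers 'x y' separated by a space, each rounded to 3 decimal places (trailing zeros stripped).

Executing turtle program step by step:
Start: pos=(0,0), heading=0, pen down
FD 14.6: (0,0) -> (14.6,0) [heading=0, draw]
PD: pen down
LT 60: heading 0 -> 60
FD 3.8: (14.6,0) -> (16.5,3.291) [heading=60, draw]
RT 150: heading 60 -> 270
Final: pos=(16.5,3.291), heading=270, 2 segment(s) drawn

Answer: 16.5 3.291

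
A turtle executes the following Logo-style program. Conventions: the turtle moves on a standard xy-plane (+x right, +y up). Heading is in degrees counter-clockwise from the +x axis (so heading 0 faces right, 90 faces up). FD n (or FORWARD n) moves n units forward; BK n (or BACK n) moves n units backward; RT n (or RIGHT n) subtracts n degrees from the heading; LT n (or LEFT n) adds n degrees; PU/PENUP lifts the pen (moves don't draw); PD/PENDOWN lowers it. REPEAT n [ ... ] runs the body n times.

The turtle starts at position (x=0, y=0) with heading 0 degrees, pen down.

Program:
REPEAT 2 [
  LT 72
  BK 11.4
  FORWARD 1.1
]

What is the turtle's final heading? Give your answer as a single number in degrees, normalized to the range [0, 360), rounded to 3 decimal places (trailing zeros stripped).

Executing turtle program step by step:
Start: pos=(0,0), heading=0, pen down
REPEAT 2 [
  -- iteration 1/2 --
  LT 72: heading 0 -> 72
  BK 11.4: (0,0) -> (-3.523,-10.842) [heading=72, draw]
  FD 1.1: (-3.523,-10.842) -> (-3.183,-9.796) [heading=72, draw]
  -- iteration 2/2 --
  LT 72: heading 72 -> 144
  BK 11.4: (-3.183,-9.796) -> (6.04,-16.497) [heading=144, draw]
  FD 1.1: (6.04,-16.497) -> (5.15,-15.85) [heading=144, draw]
]
Final: pos=(5.15,-15.85), heading=144, 4 segment(s) drawn

Answer: 144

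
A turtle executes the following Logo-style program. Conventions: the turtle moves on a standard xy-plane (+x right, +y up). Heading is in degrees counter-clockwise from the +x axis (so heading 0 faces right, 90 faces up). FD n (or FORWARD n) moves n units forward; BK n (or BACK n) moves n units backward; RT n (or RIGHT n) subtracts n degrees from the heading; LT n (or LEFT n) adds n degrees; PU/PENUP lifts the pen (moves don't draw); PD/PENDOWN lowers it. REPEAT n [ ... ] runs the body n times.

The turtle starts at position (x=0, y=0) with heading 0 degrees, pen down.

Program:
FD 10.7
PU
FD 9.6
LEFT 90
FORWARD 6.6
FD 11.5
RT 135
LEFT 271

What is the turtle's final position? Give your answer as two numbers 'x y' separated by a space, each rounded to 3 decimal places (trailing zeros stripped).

Executing turtle program step by step:
Start: pos=(0,0), heading=0, pen down
FD 10.7: (0,0) -> (10.7,0) [heading=0, draw]
PU: pen up
FD 9.6: (10.7,0) -> (20.3,0) [heading=0, move]
LT 90: heading 0 -> 90
FD 6.6: (20.3,0) -> (20.3,6.6) [heading=90, move]
FD 11.5: (20.3,6.6) -> (20.3,18.1) [heading=90, move]
RT 135: heading 90 -> 315
LT 271: heading 315 -> 226
Final: pos=(20.3,18.1), heading=226, 1 segment(s) drawn

Answer: 20.3 18.1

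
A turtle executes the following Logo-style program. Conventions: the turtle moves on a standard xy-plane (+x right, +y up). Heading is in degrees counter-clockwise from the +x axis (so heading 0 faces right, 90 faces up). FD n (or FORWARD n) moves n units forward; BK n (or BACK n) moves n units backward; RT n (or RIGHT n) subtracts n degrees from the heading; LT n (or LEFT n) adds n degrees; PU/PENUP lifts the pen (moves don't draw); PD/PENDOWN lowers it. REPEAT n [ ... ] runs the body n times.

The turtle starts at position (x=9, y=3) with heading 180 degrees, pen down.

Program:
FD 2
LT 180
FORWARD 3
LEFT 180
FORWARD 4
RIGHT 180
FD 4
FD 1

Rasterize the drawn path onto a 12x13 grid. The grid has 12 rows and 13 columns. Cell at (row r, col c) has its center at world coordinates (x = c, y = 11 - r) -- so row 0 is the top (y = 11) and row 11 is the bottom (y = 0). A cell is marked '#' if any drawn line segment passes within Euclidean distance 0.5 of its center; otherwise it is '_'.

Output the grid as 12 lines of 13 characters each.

Segment 0: (9,3) -> (7,3)
Segment 1: (7,3) -> (10,3)
Segment 2: (10,3) -> (6,3)
Segment 3: (6,3) -> (10,3)
Segment 4: (10,3) -> (11,3)

Answer: _____________
_____________
_____________
_____________
_____________
_____________
_____________
_____________
______######_
_____________
_____________
_____________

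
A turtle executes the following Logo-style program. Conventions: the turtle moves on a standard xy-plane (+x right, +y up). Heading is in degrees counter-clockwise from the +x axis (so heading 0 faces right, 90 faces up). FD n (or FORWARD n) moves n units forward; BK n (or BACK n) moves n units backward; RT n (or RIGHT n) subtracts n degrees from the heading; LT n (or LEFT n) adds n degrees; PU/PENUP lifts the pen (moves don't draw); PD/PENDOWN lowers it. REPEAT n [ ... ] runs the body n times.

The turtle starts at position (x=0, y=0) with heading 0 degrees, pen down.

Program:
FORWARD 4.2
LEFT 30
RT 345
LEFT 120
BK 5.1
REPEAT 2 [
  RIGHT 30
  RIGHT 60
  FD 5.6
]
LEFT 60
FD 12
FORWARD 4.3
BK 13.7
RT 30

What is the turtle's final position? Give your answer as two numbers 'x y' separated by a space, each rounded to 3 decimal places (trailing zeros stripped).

Answer: 17.823 4.478

Derivation:
Executing turtle program step by step:
Start: pos=(0,0), heading=0, pen down
FD 4.2: (0,0) -> (4.2,0) [heading=0, draw]
LT 30: heading 0 -> 30
RT 345: heading 30 -> 45
LT 120: heading 45 -> 165
BK 5.1: (4.2,0) -> (9.126,-1.32) [heading=165, draw]
REPEAT 2 [
  -- iteration 1/2 --
  RT 30: heading 165 -> 135
  RT 60: heading 135 -> 75
  FD 5.6: (9.126,-1.32) -> (10.576,4.089) [heading=75, draw]
  -- iteration 2/2 --
  RT 30: heading 75 -> 45
  RT 60: heading 45 -> 345
  FD 5.6: (10.576,4.089) -> (15.985,2.64) [heading=345, draw]
]
LT 60: heading 345 -> 45
FD 12: (15.985,2.64) -> (24.47,11.125) [heading=45, draw]
FD 4.3: (24.47,11.125) -> (27.511,14.166) [heading=45, draw]
BK 13.7: (27.511,14.166) -> (17.823,4.478) [heading=45, draw]
RT 30: heading 45 -> 15
Final: pos=(17.823,4.478), heading=15, 7 segment(s) drawn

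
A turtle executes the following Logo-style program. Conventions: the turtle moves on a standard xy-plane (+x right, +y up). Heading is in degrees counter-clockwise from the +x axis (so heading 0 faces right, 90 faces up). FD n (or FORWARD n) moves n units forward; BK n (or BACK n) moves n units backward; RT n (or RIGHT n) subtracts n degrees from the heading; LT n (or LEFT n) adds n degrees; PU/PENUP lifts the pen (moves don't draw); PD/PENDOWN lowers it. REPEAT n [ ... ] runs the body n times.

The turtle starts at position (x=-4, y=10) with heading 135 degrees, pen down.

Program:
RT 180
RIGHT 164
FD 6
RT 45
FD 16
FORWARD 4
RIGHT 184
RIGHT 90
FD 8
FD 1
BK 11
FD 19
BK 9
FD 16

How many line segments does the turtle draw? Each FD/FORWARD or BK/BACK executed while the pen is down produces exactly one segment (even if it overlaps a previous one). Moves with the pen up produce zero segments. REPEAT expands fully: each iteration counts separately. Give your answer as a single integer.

Executing turtle program step by step:
Start: pos=(-4,10), heading=135, pen down
RT 180: heading 135 -> 315
RT 164: heading 315 -> 151
FD 6: (-4,10) -> (-9.248,12.909) [heading=151, draw]
RT 45: heading 151 -> 106
FD 16: (-9.248,12.909) -> (-13.658,28.289) [heading=106, draw]
FD 4: (-13.658,28.289) -> (-14.76,32.134) [heading=106, draw]
RT 184: heading 106 -> 282
RT 90: heading 282 -> 192
FD 8: (-14.76,32.134) -> (-22.586,30.471) [heading=192, draw]
FD 1: (-22.586,30.471) -> (-23.564,30.263) [heading=192, draw]
BK 11: (-23.564,30.263) -> (-12.804,32.55) [heading=192, draw]
FD 19: (-12.804,32.55) -> (-31.389,28.6) [heading=192, draw]
BK 9: (-31.389,28.6) -> (-22.586,30.471) [heading=192, draw]
FD 16: (-22.586,30.471) -> (-38.236,27.144) [heading=192, draw]
Final: pos=(-38.236,27.144), heading=192, 9 segment(s) drawn
Segments drawn: 9

Answer: 9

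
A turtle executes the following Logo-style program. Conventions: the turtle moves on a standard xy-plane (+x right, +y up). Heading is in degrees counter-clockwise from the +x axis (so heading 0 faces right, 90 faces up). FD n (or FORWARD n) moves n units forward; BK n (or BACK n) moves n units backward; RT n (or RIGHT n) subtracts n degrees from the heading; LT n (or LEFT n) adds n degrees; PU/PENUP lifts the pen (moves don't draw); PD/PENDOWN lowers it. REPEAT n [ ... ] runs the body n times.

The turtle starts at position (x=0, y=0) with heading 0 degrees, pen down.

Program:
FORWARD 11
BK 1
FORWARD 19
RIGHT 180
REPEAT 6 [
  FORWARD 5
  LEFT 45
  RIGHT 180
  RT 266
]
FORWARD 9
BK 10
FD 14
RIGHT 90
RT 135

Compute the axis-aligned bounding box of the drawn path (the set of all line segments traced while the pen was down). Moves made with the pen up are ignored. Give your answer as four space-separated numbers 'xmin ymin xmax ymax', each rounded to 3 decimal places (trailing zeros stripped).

Executing turtle program step by step:
Start: pos=(0,0), heading=0, pen down
FD 11: (0,0) -> (11,0) [heading=0, draw]
BK 1: (11,0) -> (10,0) [heading=0, draw]
FD 19: (10,0) -> (29,0) [heading=0, draw]
RT 180: heading 0 -> 180
REPEAT 6 [
  -- iteration 1/6 --
  FD 5: (29,0) -> (24,0) [heading=180, draw]
  LT 45: heading 180 -> 225
  RT 180: heading 225 -> 45
  RT 266: heading 45 -> 139
  -- iteration 2/6 --
  FD 5: (24,0) -> (20.226,3.28) [heading=139, draw]
  LT 45: heading 139 -> 184
  RT 180: heading 184 -> 4
  RT 266: heading 4 -> 98
  -- iteration 3/6 --
  FD 5: (20.226,3.28) -> (19.531,8.232) [heading=98, draw]
  LT 45: heading 98 -> 143
  RT 180: heading 143 -> 323
  RT 266: heading 323 -> 57
  -- iteration 4/6 --
  FD 5: (19.531,8.232) -> (22.254,12.425) [heading=57, draw]
  LT 45: heading 57 -> 102
  RT 180: heading 102 -> 282
  RT 266: heading 282 -> 16
  -- iteration 5/6 --
  FD 5: (22.254,12.425) -> (27.06,13.803) [heading=16, draw]
  LT 45: heading 16 -> 61
  RT 180: heading 61 -> 241
  RT 266: heading 241 -> 335
  -- iteration 6/6 --
  FD 5: (27.06,13.803) -> (31.592,11.69) [heading=335, draw]
  LT 45: heading 335 -> 20
  RT 180: heading 20 -> 200
  RT 266: heading 200 -> 294
]
FD 9: (31.592,11.69) -> (35.252,3.468) [heading=294, draw]
BK 10: (35.252,3.468) -> (31.185,12.604) [heading=294, draw]
FD 14: (31.185,12.604) -> (36.879,-0.186) [heading=294, draw]
RT 90: heading 294 -> 204
RT 135: heading 204 -> 69
Final: pos=(36.879,-0.186), heading=69, 12 segment(s) drawn

Segment endpoints: x in {0, 10, 11, 19.531, 20.226, 22.254, 24, 27.06, 29, 31.185, 31.592, 35.252, 36.879}, y in {-0.186, 0, 0, 3.28, 3.468, 8.232, 11.69, 12.425, 12.604, 13.803}
xmin=0, ymin=-0.186, xmax=36.879, ymax=13.803

Answer: 0 -0.186 36.879 13.803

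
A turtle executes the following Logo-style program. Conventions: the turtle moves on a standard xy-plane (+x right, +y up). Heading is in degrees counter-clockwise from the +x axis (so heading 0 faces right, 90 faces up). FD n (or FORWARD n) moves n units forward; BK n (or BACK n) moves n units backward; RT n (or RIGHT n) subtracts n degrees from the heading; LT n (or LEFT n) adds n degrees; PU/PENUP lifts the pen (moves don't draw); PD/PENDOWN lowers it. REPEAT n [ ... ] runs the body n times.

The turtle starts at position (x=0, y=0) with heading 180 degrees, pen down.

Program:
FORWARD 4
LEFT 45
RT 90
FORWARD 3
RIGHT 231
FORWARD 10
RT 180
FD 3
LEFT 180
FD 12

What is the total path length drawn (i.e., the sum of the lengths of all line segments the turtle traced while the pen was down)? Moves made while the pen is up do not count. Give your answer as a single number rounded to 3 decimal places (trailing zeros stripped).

Executing turtle program step by step:
Start: pos=(0,0), heading=180, pen down
FD 4: (0,0) -> (-4,0) [heading=180, draw]
LT 45: heading 180 -> 225
RT 90: heading 225 -> 135
FD 3: (-4,0) -> (-6.121,2.121) [heading=135, draw]
RT 231: heading 135 -> 264
FD 10: (-6.121,2.121) -> (-7.167,-7.824) [heading=264, draw]
RT 180: heading 264 -> 84
FD 3: (-7.167,-7.824) -> (-6.853,-4.84) [heading=84, draw]
LT 180: heading 84 -> 264
FD 12: (-6.853,-4.84) -> (-8.107,-16.775) [heading=264, draw]
Final: pos=(-8.107,-16.775), heading=264, 5 segment(s) drawn

Segment lengths:
  seg 1: (0,0) -> (-4,0), length = 4
  seg 2: (-4,0) -> (-6.121,2.121), length = 3
  seg 3: (-6.121,2.121) -> (-7.167,-7.824), length = 10
  seg 4: (-7.167,-7.824) -> (-6.853,-4.84), length = 3
  seg 5: (-6.853,-4.84) -> (-8.107,-16.775), length = 12
Total = 32

Answer: 32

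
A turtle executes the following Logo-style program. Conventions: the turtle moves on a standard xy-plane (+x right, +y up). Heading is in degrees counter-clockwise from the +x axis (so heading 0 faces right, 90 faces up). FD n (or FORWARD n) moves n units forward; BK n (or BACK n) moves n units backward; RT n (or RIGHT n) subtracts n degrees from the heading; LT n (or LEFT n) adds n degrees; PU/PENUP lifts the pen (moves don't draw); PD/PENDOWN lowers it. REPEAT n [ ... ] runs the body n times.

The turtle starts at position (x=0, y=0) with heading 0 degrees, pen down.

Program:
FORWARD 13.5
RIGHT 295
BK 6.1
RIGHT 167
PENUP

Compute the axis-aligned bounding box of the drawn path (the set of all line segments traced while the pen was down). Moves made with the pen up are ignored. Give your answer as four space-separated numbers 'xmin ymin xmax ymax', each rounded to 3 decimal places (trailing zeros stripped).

Answer: 0 -5.528 13.5 0

Derivation:
Executing turtle program step by step:
Start: pos=(0,0), heading=0, pen down
FD 13.5: (0,0) -> (13.5,0) [heading=0, draw]
RT 295: heading 0 -> 65
BK 6.1: (13.5,0) -> (10.922,-5.528) [heading=65, draw]
RT 167: heading 65 -> 258
PU: pen up
Final: pos=(10.922,-5.528), heading=258, 2 segment(s) drawn

Segment endpoints: x in {0, 10.922, 13.5}, y in {-5.528, 0}
xmin=0, ymin=-5.528, xmax=13.5, ymax=0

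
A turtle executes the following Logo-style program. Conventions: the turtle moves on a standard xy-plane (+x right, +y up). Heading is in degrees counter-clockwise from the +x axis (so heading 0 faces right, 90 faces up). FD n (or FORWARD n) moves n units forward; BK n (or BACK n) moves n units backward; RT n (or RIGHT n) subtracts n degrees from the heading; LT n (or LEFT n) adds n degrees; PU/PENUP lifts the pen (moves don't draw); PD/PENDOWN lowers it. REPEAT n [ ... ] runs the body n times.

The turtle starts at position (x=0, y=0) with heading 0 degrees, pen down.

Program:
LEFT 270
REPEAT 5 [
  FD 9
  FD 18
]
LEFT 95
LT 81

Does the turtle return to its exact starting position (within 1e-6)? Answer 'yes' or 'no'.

Answer: no

Derivation:
Executing turtle program step by step:
Start: pos=(0,0), heading=0, pen down
LT 270: heading 0 -> 270
REPEAT 5 [
  -- iteration 1/5 --
  FD 9: (0,0) -> (0,-9) [heading=270, draw]
  FD 18: (0,-9) -> (0,-27) [heading=270, draw]
  -- iteration 2/5 --
  FD 9: (0,-27) -> (0,-36) [heading=270, draw]
  FD 18: (0,-36) -> (0,-54) [heading=270, draw]
  -- iteration 3/5 --
  FD 9: (0,-54) -> (0,-63) [heading=270, draw]
  FD 18: (0,-63) -> (0,-81) [heading=270, draw]
  -- iteration 4/5 --
  FD 9: (0,-81) -> (0,-90) [heading=270, draw]
  FD 18: (0,-90) -> (0,-108) [heading=270, draw]
  -- iteration 5/5 --
  FD 9: (0,-108) -> (0,-117) [heading=270, draw]
  FD 18: (0,-117) -> (0,-135) [heading=270, draw]
]
LT 95: heading 270 -> 5
LT 81: heading 5 -> 86
Final: pos=(0,-135), heading=86, 10 segment(s) drawn

Start position: (0, 0)
Final position: (0, -135)
Distance = 135; >= 1e-6 -> NOT closed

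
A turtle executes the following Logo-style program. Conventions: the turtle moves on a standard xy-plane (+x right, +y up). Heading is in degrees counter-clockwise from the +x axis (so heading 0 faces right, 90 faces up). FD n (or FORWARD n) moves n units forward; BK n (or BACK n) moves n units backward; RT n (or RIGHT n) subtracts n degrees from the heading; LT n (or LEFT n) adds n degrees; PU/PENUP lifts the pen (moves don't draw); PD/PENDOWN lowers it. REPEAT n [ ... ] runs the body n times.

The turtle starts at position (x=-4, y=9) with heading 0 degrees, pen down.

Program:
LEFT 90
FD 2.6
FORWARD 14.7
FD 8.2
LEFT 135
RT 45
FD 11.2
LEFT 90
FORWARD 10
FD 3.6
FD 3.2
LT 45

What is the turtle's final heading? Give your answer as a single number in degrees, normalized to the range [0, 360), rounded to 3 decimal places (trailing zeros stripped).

Answer: 315

Derivation:
Executing turtle program step by step:
Start: pos=(-4,9), heading=0, pen down
LT 90: heading 0 -> 90
FD 2.6: (-4,9) -> (-4,11.6) [heading=90, draw]
FD 14.7: (-4,11.6) -> (-4,26.3) [heading=90, draw]
FD 8.2: (-4,26.3) -> (-4,34.5) [heading=90, draw]
LT 135: heading 90 -> 225
RT 45: heading 225 -> 180
FD 11.2: (-4,34.5) -> (-15.2,34.5) [heading=180, draw]
LT 90: heading 180 -> 270
FD 10: (-15.2,34.5) -> (-15.2,24.5) [heading=270, draw]
FD 3.6: (-15.2,24.5) -> (-15.2,20.9) [heading=270, draw]
FD 3.2: (-15.2,20.9) -> (-15.2,17.7) [heading=270, draw]
LT 45: heading 270 -> 315
Final: pos=(-15.2,17.7), heading=315, 7 segment(s) drawn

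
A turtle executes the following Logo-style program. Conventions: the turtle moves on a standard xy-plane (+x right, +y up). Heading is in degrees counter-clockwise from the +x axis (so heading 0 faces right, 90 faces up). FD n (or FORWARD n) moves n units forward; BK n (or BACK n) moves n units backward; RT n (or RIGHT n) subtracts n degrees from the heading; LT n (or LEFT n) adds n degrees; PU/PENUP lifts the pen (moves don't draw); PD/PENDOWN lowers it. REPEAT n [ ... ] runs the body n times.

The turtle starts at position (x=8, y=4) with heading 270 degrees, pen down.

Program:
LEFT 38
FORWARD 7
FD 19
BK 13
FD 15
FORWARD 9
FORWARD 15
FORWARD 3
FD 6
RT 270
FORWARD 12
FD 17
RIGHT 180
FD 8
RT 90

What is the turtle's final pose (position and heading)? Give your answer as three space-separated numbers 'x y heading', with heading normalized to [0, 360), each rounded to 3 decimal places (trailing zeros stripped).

Answer: 62.104 -31.14 128

Derivation:
Executing turtle program step by step:
Start: pos=(8,4), heading=270, pen down
LT 38: heading 270 -> 308
FD 7: (8,4) -> (12.31,-1.516) [heading=308, draw]
FD 19: (12.31,-1.516) -> (24.007,-16.488) [heading=308, draw]
BK 13: (24.007,-16.488) -> (16.004,-6.244) [heading=308, draw]
FD 15: (16.004,-6.244) -> (25.239,-18.064) [heading=308, draw]
FD 9: (25.239,-18.064) -> (30.779,-25.156) [heading=308, draw]
FD 15: (30.779,-25.156) -> (40.014,-36.977) [heading=308, draw]
FD 3: (40.014,-36.977) -> (41.861,-39.341) [heading=308, draw]
FD 6: (41.861,-39.341) -> (45.555,-44.069) [heading=308, draw]
RT 270: heading 308 -> 38
FD 12: (45.555,-44.069) -> (55.011,-36.681) [heading=38, draw]
FD 17: (55.011,-36.681) -> (68.408,-26.214) [heading=38, draw]
RT 180: heading 38 -> 218
FD 8: (68.408,-26.214) -> (62.104,-31.14) [heading=218, draw]
RT 90: heading 218 -> 128
Final: pos=(62.104,-31.14), heading=128, 11 segment(s) drawn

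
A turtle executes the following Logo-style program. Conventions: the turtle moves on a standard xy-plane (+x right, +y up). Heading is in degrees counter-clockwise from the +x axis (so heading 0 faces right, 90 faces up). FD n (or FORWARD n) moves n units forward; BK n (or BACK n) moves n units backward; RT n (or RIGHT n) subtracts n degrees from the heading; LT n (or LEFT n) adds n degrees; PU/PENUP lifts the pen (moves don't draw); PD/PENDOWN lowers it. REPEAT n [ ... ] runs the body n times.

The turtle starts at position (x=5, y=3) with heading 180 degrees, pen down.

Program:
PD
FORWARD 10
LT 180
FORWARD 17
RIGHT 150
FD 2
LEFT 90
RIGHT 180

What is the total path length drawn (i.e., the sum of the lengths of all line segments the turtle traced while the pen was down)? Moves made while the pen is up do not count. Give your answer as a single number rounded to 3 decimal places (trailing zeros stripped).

Executing turtle program step by step:
Start: pos=(5,3), heading=180, pen down
PD: pen down
FD 10: (5,3) -> (-5,3) [heading=180, draw]
LT 180: heading 180 -> 0
FD 17: (-5,3) -> (12,3) [heading=0, draw]
RT 150: heading 0 -> 210
FD 2: (12,3) -> (10.268,2) [heading=210, draw]
LT 90: heading 210 -> 300
RT 180: heading 300 -> 120
Final: pos=(10.268,2), heading=120, 3 segment(s) drawn

Segment lengths:
  seg 1: (5,3) -> (-5,3), length = 10
  seg 2: (-5,3) -> (12,3), length = 17
  seg 3: (12,3) -> (10.268,2), length = 2
Total = 29

Answer: 29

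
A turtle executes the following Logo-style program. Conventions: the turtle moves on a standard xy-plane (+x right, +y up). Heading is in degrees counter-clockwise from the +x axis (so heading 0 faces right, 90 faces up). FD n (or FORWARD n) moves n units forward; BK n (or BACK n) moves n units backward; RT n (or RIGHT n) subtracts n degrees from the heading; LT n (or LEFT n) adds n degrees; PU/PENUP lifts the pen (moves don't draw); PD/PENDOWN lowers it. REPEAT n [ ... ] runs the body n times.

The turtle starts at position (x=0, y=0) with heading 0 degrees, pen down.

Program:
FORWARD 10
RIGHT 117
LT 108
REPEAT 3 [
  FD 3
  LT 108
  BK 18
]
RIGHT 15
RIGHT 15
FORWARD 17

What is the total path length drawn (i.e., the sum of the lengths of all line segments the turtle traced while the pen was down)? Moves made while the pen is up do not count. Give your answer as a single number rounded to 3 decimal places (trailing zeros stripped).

Answer: 90

Derivation:
Executing turtle program step by step:
Start: pos=(0,0), heading=0, pen down
FD 10: (0,0) -> (10,0) [heading=0, draw]
RT 117: heading 0 -> 243
LT 108: heading 243 -> 351
REPEAT 3 [
  -- iteration 1/3 --
  FD 3: (10,0) -> (12.963,-0.469) [heading=351, draw]
  LT 108: heading 351 -> 99
  BK 18: (12.963,-0.469) -> (15.779,-18.248) [heading=99, draw]
  -- iteration 2/3 --
  FD 3: (15.779,-18.248) -> (15.31,-15.285) [heading=99, draw]
  LT 108: heading 99 -> 207
  BK 18: (15.31,-15.285) -> (31.348,-7.113) [heading=207, draw]
  -- iteration 3/3 --
  FD 3: (31.348,-7.113) -> (28.675,-8.475) [heading=207, draw]
  LT 108: heading 207 -> 315
  BK 18: (28.675,-8.475) -> (15.947,4.253) [heading=315, draw]
]
RT 15: heading 315 -> 300
RT 15: heading 300 -> 285
FD 17: (15.947,4.253) -> (20.347,-12.168) [heading=285, draw]
Final: pos=(20.347,-12.168), heading=285, 8 segment(s) drawn

Segment lengths:
  seg 1: (0,0) -> (10,0), length = 10
  seg 2: (10,0) -> (12.963,-0.469), length = 3
  seg 3: (12.963,-0.469) -> (15.779,-18.248), length = 18
  seg 4: (15.779,-18.248) -> (15.31,-15.285), length = 3
  seg 5: (15.31,-15.285) -> (31.348,-7.113), length = 18
  seg 6: (31.348,-7.113) -> (28.675,-8.475), length = 3
  seg 7: (28.675,-8.475) -> (15.947,4.253), length = 18
  seg 8: (15.947,4.253) -> (20.347,-12.168), length = 17
Total = 90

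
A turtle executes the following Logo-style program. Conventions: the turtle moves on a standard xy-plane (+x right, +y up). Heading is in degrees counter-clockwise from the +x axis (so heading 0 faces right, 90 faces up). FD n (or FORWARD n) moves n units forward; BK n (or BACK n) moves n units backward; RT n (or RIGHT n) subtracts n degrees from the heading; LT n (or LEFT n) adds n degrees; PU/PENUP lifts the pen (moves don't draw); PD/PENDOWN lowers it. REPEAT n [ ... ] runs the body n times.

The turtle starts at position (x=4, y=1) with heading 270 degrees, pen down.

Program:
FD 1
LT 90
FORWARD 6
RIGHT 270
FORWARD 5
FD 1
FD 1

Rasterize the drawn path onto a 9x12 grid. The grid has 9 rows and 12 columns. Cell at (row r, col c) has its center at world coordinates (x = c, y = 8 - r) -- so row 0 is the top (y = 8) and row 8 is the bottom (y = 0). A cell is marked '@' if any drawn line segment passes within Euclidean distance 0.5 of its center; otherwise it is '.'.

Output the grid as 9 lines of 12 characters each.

Answer: ............
..........@.
..........@.
..........@.
..........@.
..........@.
..........@.
....@.....@.
....@@@@@@@.

Derivation:
Segment 0: (4,1) -> (4,0)
Segment 1: (4,0) -> (10,-0)
Segment 2: (10,-0) -> (10,5)
Segment 3: (10,5) -> (10,6)
Segment 4: (10,6) -> (10,7)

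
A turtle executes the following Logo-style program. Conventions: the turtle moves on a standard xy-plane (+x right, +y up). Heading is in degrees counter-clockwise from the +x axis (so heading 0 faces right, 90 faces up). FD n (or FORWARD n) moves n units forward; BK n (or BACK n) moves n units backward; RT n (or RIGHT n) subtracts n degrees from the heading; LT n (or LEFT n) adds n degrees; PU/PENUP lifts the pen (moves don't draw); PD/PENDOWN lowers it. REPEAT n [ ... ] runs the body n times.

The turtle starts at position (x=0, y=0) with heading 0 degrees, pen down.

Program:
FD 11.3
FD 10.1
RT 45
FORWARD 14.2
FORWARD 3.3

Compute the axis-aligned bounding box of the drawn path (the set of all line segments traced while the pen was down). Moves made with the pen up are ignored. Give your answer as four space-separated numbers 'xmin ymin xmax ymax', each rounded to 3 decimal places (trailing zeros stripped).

Answer: 0 -12.374 33.774 0

Derivation:
Executing turtle program step by step:
Start: pos=(0,0), heading=0, pen down
FD 11.3: (0,0) -> (11.3,0) [heading=0, draw]
FD 10.1: (11.3,0) -> (21.4,0) [heading=0, draw]
RT 45: heading 0 -> 315
FD 14.2: (21.4,0) -> (31.441,-10.041) [heading=315, draw]
FD 3.3: (31.441,-10.041) -> (33.774,-12.374) [heading=315, draw]
Final: pos=(33.774,-12.374), heading=315, 4 segment(s) drawn

Segment endpoints: x in {0, 11.3, 21.4, 31.441, 33.774}, y in {-12.374, -10.041, 0}
xmin=0, ymin=-12.374, xmax=33.774, ymax=0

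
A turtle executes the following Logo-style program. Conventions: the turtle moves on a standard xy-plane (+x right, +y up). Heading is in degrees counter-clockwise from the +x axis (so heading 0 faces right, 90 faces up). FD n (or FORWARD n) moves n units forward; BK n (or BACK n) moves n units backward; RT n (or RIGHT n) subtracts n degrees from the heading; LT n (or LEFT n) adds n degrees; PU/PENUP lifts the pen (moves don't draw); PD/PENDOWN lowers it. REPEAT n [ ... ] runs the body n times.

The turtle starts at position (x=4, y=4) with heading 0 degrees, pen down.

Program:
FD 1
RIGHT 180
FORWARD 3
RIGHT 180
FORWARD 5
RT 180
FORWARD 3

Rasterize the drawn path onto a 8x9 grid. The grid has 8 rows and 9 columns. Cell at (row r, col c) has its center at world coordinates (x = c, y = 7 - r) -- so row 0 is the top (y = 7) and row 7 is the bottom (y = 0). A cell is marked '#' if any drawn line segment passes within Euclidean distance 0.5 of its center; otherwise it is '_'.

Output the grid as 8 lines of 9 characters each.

Segment 0: (4,4) -> (5,4)
Segment 1: (5,4) -> (2,4)
Segment 2: (2,4) -> (7,4)
Segment 3: (7,4) -> (4,4)

Answer: _________
_________
_________
__######_
_________
_________
_________
_________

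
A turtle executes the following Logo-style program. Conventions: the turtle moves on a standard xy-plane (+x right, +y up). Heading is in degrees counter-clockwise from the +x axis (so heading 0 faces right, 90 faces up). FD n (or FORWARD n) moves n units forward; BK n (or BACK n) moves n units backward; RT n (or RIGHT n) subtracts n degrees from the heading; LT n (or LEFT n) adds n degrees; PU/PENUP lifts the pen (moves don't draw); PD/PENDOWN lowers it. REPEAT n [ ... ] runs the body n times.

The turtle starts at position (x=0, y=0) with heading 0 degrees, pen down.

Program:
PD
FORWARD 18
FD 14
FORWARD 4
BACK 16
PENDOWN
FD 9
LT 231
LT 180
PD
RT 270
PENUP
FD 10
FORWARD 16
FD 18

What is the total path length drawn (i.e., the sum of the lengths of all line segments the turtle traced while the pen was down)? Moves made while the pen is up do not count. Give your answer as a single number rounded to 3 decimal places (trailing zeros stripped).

Answer: 61

Derivation:
Executing turtle program step by step:
Start: pos=(0,0), heading=0, pen down
PD: pen down
FD 18: (0,0) -> (18,0) [heading=0, draw]
FD 14: (18,0) -> (32,0) [heading=0, draw]
FD 4: (32,0) -> (36,0) [heading=0, draw]
BK 16: (36,0) -> (20,0) [heading=0, draw]
PD: pen down
FD 9: (20,0) -> (29,0) [heading=0, draw]
LT 231: heading 0 -> 231
LT 180: heading 231 -> 51
PD: pen down
RT 270: heading 51 -> 141
PU: pen up
FD 10: (29,0) -> (21.229,6.293) [heading=141, move]
FD 16: (21.229,6.293) -> (8.794,16.362) [heading=141, move]
FD 18: (8.794,16.362) -> (-5.194,27.69) [heading=141, move]
Final: pos=(-5.194,27.69), heading=141, 5 segment(s) drawn

Segment lengths:
  seg 1: (0,0) -> (18,0), length = 18
  seg 2: (18,0) -> (32,0), length = 14
  seg 3: (32,0) -> (36,0), length = 4
  seg 4: (36,0) -> (20,0), length = 16
  seg 5: (20,0) -> (29,0), length = 9
Total = 61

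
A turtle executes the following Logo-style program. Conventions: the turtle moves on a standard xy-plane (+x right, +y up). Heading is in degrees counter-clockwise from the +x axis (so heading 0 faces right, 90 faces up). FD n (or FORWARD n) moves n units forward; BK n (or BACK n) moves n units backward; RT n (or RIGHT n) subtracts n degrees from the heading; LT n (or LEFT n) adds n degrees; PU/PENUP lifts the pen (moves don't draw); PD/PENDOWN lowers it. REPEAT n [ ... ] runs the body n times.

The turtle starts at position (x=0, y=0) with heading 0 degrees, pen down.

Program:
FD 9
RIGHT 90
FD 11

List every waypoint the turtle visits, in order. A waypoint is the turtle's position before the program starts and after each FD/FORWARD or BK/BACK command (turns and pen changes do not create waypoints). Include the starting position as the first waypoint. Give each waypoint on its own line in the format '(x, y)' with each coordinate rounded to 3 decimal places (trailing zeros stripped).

Answer: (0, 0)
(9, 0)
(9, -11)

Derivation:
Executing turtle program step by step:
Start: pos=(0,0), heading=0, pen down
FD 9: (0,0) -> (9,0) [heading=0, draw]
RT 90: heading 0 -> 270
FD 11: (9,0) -> (9,-11) [heading=270, draw]
Final: pos=(9,-11), heading=270, 2 segment(s) drawn
Waypoints (3 total):
(0, 0)
(9, 0)
(9, -11)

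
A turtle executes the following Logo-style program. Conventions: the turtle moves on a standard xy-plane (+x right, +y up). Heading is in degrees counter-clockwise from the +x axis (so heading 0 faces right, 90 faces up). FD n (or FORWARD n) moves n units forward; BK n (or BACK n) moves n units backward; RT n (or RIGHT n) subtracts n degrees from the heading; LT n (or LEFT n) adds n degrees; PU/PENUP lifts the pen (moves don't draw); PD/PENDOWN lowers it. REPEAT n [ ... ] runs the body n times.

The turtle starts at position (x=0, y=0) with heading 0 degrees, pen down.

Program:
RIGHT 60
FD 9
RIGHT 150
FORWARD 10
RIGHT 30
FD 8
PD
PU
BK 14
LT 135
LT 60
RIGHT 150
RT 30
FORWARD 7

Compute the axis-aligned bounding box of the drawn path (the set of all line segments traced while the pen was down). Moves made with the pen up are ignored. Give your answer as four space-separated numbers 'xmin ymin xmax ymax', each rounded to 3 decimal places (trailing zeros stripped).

Executing turtle program step by step:
Start: pos=(0,0), heading=0, pen down
RT 60: heading 0 -> 300
FD 9: (0,0) -> (4.5,-7.794) [heading=300, draw]
RT 150: heading 300 -> 150
FD 10: (4.5,-7.794) -> (-4.16,-2.794) [heading=150, draw]
RT 30: heading 150 -> 120
FD 8: (-4.16,-2.794) -> (-8.16,4.134) [heading=120, draw]
PD: pen down
PU: pen up
BK 14: (-8.16,4.134) -> (-1.16,-7.99) [heading=120, move]
LT 135: heading 120 -> 255
LT 60: heading 255 -> 315
RT 150: heading 315 -> 165
RT 30: heading 165 -> 135
FD 7: (-1.16,-7.99) -> (-6.11,-3.041) [heading=135, move]
Final: pos=(-6.11,-3.041), heading=135, 3 segment(s) drawn

Segment endpoints: x in {-8.16, -4.16, 0, 4.5}, y in {-7.794, -2.794, 0, 4.134}
xmin=-8.16, ymin=-7.794, xmax=4.5, ymax=4.134

Answer: -8.16 -7.794 4.5 4.134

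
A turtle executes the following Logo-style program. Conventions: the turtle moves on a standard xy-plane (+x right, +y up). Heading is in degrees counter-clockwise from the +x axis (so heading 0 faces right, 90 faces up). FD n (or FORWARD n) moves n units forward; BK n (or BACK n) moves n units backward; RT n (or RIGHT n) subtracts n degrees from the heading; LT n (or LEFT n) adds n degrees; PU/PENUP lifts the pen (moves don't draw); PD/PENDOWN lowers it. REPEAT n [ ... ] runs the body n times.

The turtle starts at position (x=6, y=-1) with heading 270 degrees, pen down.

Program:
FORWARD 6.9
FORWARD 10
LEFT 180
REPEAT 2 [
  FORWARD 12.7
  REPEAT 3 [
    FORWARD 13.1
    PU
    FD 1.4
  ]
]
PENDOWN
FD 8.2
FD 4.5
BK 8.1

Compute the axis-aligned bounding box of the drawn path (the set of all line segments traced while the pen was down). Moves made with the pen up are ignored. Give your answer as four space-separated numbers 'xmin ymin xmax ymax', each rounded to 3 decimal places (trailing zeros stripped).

Executing turtle program step by step:
Start: pos=(6,-1), heading=270, pen down
FD 6.9: (6,-1) -> (6,-7.9) [heading=270, draw]
FD 10: (6,-7.9) -> (6,-17.9) [heading=270, draw]
LT 180: heading 270 -> 90
REPEAT 2 [
  -- iteration 1/2 --
  FD 12.7: (6,-17.9) -> (6,-5.2) [heading=90, draw]
  REPEAT 3 [
    -- iteration 1/3 --
    FD 13.1: (6,-5.2) -> (6,7.9) [heading=90, draw]
    PU: pen up
    FD 1.4: (6,7.9) -> (6,9.3) [heading=90, move]
    -- iteration 2/3 --
    FD 13.1: (6,9.3) -> (6,22.4) [heading=90, move]
    PU: pen up
    FD 1.4: (6,22.4) -> (6,23.8) [heading=90, move]
    -- iteration 3/3 --
    FD 13.1: (6,23.8) -> (6,36.9) [heading=90, move]
    PU: pen up
    FD 1.4: (6,36.9) -> (6,38.3) [heading=90, move]
  ]
  -- iteration 2/2 --
  FD 12.7: (6,38.3) -> (6,51) [heading=90, move]
  REPEAT 3 [
    -- iteration 1/3 --
    FD 13.1: (6,51) -> (6,64.1) [heading=90, move]
    PU: pen up
    FD 1.4: (6,64.1) -> (6,65.5) [heading=90, move]
    -- iteration 2/3 --
    FD 13.1: (6,65.5) -> (6,78.6) [heading=90, move]
    PU: pen up
    FD 1.4: (6,78.6) -> (6,80) [heading=90, move]
    -- iteration 3/3 --
    FD 13.1: (6,80) -> (6,93.1) [heading=90, move]
    PU: pen up
    FD 1.4: (6,93.1) -> (6,94.5) [heading=90, move]
  ]
]
PD: pen down
FD 8.2: (6,94.5) -> (6,102.7) [heading=90, draw]
FD 4.5: (6,102.7) -> (6,107.2) [heading=90, draw]
BK 8.1: (6,107.2) -> (6,99.1) [heading=90, draw]
Final: pos=(6,99.1), heading=90, 7 segment(s) drawn

Segment endpoints: x in {6, 6, 6, 6, 6, 6, 6, 6, 6}, y in {-17.9, -7.9, -5.2, -1, 7.9, 94.5, 99.1, 102.7, 107.2}
xmin=6, ymin=-17.9, xmax=6, ymax=107.2

Answer: 6 -17.9 6 107.2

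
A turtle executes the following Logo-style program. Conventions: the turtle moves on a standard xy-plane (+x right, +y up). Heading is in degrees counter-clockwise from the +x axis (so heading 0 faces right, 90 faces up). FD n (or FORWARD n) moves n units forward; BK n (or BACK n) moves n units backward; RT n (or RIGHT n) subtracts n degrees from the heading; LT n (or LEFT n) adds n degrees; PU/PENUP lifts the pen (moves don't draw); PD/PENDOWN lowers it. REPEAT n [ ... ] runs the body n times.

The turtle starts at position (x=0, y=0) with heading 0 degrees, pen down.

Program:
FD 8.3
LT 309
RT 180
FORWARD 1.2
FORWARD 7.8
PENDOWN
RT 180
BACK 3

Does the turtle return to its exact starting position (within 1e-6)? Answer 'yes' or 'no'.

Executing turtle program step by step:
Start: pos=(0,0), heading=0, pen down
FD 8.3: (0,0) -> (8.3,0) [heading=0, draw]
LT 309: heading 0 -> 309
RT 180: heading 309 -> 129
FD 1.2: (8.3,0) -> (7.545,0.933) [heading=129, draw]
FD 7.8: (7.545,0.933) -> (2.636,6.994) [heading=129, draw]
PD: pen down
RT 180: heading 129 -> 309
BK 3: (2.636,6.994) -> (0.748,9.326) [heading=309, draw]
Final: pos=(0.748,9.326), heading=309, 4 segment(s) drawn

Start position: (0, 0)
Final position: (0.748, 9.326)
Distance = 9.356; >= 1e-6 -> NOT closed

Answer: no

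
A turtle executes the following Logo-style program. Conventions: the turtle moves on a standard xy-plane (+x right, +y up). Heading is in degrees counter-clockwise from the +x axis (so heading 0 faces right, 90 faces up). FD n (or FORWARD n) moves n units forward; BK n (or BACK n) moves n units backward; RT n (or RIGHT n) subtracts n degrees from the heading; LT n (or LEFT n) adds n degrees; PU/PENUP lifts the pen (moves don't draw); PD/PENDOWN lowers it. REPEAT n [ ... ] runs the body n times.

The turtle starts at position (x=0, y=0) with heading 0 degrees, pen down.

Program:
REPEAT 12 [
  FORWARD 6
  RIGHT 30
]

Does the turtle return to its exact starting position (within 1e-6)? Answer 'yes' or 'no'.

Answer: yes

Derivation:
Executing turtle program step by step:
Start: pos=(0,0), heading=0, pen down
REPEAT 12 [
  -- iteration 1/12 --
  FD 6: (0,0) -> (6,0) [heading=0, draw]
  RT 30: heading 0 -> 330
  -- iteration 2/12 --
  FD 6: (6,0) -> (11.196,-3) [heading=330, draw]
  RT 30: heading 330 -> 300
  -- iteration 3/12 --
  FD 6: (11.196,-3) -> (14.196,-8.196) [heading=300, draw]
  RT 30: heading 300 -> 270
  -- iteration 4/12 --
  FD 6: (14.196,-8.196) -> (14.196,-14.196) [heading=270, draw]
  RT 30: heading 270 -> 240
  -- iteration 5/12 --
  FD 6: (14.196,-14.196) -> (11.196,-19.392) [heading=240, draw]
  RT 30: heading 240 -> 210
  -- iteration 6/12 --
  FD 6: (11.196,-19.392) -> (6,-22.392) [heading=210, draw]
  RT 30: heading 210 -> 180
  -- iteration 7/12 --
  FD 6: (6,-22.392) -> (0,-22.392) [heading=180, draw]
  RT 30: heading 180 -> 150
  -- iteration 8/12 --
  FD 6: (0,-22.392) -> (-5.196,-19.392) [heading=150, draw]
  RT 30: heading 150 -> 120
  -- iteration 9/12 --
  FD 6: (-5.196,-19.392) -> (-8.196,-14.196) [heading=120, draw]
  RT 30: heading 120 -> 90
  -- iteration 10/12 --
  FD 6: (-8.196,-14.196) -> (-8.196,-8.196) [heading=90, draw]
  RT 30: heading 90 -> 60
  -- iteration 11/12 --
  FD 6: (-8.196,-8.196) -> (-5.196,-3) [heading=60, draw]
  RT 30: heading 60 -> 30
  -- iteration 12/12 --
  FD 6: (-5.196,-3) -> (0,0) [heading=30, draw]
  RT 30: heading 30 -> 0
]
Final: pos=(0,0), heading=0, 12 segment(s) drawn

Start position: (0, 0)
Final position: (0, 0)
Distance = 0; < 1e-6 -> CLOSED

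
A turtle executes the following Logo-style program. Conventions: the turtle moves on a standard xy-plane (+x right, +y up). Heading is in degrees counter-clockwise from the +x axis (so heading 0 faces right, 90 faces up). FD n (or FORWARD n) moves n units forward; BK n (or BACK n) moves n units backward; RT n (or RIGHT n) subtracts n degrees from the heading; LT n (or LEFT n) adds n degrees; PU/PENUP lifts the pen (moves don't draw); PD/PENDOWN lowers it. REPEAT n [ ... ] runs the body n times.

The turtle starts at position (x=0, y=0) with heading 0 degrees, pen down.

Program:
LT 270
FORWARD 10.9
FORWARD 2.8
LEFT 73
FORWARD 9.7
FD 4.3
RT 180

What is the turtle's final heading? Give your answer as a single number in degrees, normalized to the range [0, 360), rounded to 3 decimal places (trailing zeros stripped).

Answer: 163

Derivation:
Executing turtle program step by step:
Start: pos=(0,0), heading=0, pen down
LT 270: heading 0 -> 270
FD 10.9: (0,0) -> (0,-10.9) [heading=270, draw]
FD 2.8: (0,-10.9) -> (0,-13.7) [heading=270, draw]
LT 73: heading 270 -> 343
FD 9.7: (0,-13.7) -> (9.276,-16.536) [heading=343, draw]
FD 4.3: (9.276,-16.536) -> (13.388,-17.793) [heading=343, draw]
RT 180: heading 343 -> 163
Final: pos=(13.388,-17.793), heading=163, 4 segment(s) drawn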